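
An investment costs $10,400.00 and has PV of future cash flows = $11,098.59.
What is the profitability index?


Formula: PI = PV(cash flows) / initial investment
Substituting: PI = $11,098.59 / $10,400.00
PI = 1.0672

1.0672


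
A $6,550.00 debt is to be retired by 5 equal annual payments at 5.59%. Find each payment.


Formula: PMT = PV * r / (1 - (1+r)^(-n))
Denominator: 1 - (1 + 0.0559)^(-5) = 0.238121
Numerator: $6,550.00 * 0.0559 = 366.145
PMT = 366.145 / 0.238121 = $1,537.64

$1,537.64


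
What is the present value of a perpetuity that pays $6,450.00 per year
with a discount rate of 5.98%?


Formula: PV = C / r
Substituting: PV = $6,450.00 / 0.0598
PV = $107,859.53

$107,859.53


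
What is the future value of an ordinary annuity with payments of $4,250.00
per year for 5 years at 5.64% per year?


Formula: FV = PMT * ((1+r)^n - 1) / r
Growth factor: (1 + 0.0564)^5 = 1.315655
Numerator: 1.315655 - 1 = 0.315655
FV = $4,250.00 * 0.315655 / 0.0564 = $23,786.05

$23,786.05


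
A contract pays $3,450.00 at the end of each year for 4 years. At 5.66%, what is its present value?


Formula: PV = PMT * (1 - (1+r)^(-n)) / r
Discount factor: (1 + 0.0566)^(-4) = 0.802338
Bracket: 1 - 0.802338 = 0.197662
PV = $3,450.00 * 0.197662 / 0.0566 = $12,048.28

$12,048.28


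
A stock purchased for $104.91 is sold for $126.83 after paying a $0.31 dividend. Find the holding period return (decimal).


Formula: HPR = (P1 - P0 + D) / P0
Gain: $126.83 - $104.91 + $0.31 = $22.23
HPR = $22.23 / $104.91 = 0.2119

0.2119


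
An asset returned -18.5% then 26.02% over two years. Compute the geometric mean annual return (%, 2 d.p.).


Formula: Geometric mean = ((1+r1)*(1+r2))^(1/2) - 1
Product: (1 + -0.185) * (1 + 0.2602) = 0.815 * 1.2602 = 1.027063
Square root: 1.027063^0.5 = 1.013441
Geometric mean = 1.013441 - 1 = 0.013441
As percentage: 1.34%

1.34%


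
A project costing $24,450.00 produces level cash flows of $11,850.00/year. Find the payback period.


Formula: Payback = investment / annual cash flow
Substituting: Payback = $24,450.00 / $11,850.00
Payback = 2.0633 years

2.0633 years


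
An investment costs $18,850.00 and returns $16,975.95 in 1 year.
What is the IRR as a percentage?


Formula: IRR = C1/C0 - 1
Substituting: IRR = $16,975.95 / $18,850.00 - 1
Ratio: 0.900581 - 1 = -0.099419
IRR = -9.9419%

-9.9419%


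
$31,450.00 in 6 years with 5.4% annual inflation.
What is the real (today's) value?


Formula: Real value = nominal / (1 + inflation)^years
Price level: (1 + 0.054)^6 = 1.37102
Real value = $31,450.00 / 1.37102 = $22,939.13

$22,939.13


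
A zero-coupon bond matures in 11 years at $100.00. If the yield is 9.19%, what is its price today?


Formula: Price = FV / (1 + r)^n
Substituting: Price = $100.00 / (1 + 0.0919)^11
Discount factor: (1.0919)^11 = 2.630338
Price = $100.00 / 2.630338 = $38.02

$38.02


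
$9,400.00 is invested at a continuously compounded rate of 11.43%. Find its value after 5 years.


Formula: FV = P * e^(r*t)
Exponent: r*t = 0.1143 * 5 = 0.5715
e^(0.5715) = 1.770921
FV = $9,400.00 * 1.770921 = $16,646.66

$16,646.66


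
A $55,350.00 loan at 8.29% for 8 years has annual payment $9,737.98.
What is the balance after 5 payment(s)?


Formula: Balance = PV*(1+r)^k - PMT*((1+r)^k - 1)/r
Growth: (1 + 0.0829)^5 = 1.489161
Accumulated factor: ((1+r)^k - 1)/r = 5.90062
Balance = $55,350.00 * 1.489161 - $9,737.98 * 5.90062
Balance = $24,964.96

$24,964.96


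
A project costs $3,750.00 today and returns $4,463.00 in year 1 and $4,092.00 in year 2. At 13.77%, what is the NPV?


Formula: NPV = C0 + C1/(1+r) + C2/(1+r)^2
Discount C1: $4,463.00 / (1 + 0.1377) = $3,922.83
Discount C2: $4,092.00 / (1 + 0.1377)^2 = $3,161.40
NPV = -$3,750.00 + $3,922.83 + $3,161.40 = $3,334.23

$3,334.23


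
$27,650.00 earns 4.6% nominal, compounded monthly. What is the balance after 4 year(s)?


Formula: FV = P * (1 + r/m)^(m*t)
Period rate: r/m = 0.046 / 12 = 0.003833
Total periods: m*t = 12 * 4 = 48
Growth factor: (1 + 0.003833)^48 = 1.201593
FV = $27,650.00 * 1.201593 = $33,224.05

$33,224.05


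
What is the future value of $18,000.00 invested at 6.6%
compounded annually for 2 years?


Formula: FV = P * (1 + r)^n
Substituting: FV = $18,000.00 * (1 + 0.066)^2
Growth factor: (1.066)^2 = 1.136356
FV = $18,000.00 * 1.136356 = $20,454.41

$20,454.41


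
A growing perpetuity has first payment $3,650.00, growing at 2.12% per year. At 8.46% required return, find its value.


Formula: PV = C / (r - g)
Spread: r - g = 0.0846 - 0.0212 = 0.0634
Substituting: PV = $3,650.00 / 0.0634
PV = $57,570.98

$57,570.98


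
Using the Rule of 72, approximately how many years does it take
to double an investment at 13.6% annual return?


Formula: Years ≈ 72 / r
Substituting: Years ≈ 72 / 13.6
Years ≈ 5.3

5.3 years


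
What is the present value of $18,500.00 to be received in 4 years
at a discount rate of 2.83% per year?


Formula: PV = FV / (1 + r)^n
Substituting: PV = $18,500.00 / (1 + 0.0283)^4
Discount factor: (1.0283)^4 = 1.118097
PV = $18,500.00 / 1.118097 = $16,545.98

$16,545.98


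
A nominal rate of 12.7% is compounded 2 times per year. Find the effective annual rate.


Formula: EAR = (1 + r/m)^m - 1
Period rate: r/m = 0.127 / 2 = 0.0635
Compounding: (1 + 0.0635)^2 = 1.131032
EAR = 1.131032 - 1 = 0.131032

0.131032


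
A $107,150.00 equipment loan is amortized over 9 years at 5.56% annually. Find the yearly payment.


Formula: PMT = PV * r / (1 - (1+r)^(-n))
Denominator: 1 - (1 + 0.0556)^(-9) = 0.385523
Numerator: $107,150.00 * 0.0556 = 5957.54
PMT = 5957.54 / 0.385523 = $15,453.13

$15,453.13


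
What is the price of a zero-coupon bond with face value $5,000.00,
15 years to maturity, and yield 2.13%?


Formula: Price = FV / (1 + r)^n
Substituting: Price = $5,000.00 / (1 + 0.0213)^15
Discount factor: (1.0213)^15 = 1.371829
Price = $5,000.00 / 1.371829 = $3,644.77

$3,644.77


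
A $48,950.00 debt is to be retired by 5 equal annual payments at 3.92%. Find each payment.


Formula: PMT = PV * r / (1 - (1+r)^(-n))
Denominator: 1 - (1 + 0.0392)^(-5) = 0.174904
Numerator: $48,950.00 * 0.0392 = 1918.84
PMT = 1918.84 / 0.174904 = $10,970.80

$10,970.80


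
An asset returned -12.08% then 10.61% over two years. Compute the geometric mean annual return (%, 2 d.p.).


Formula: Geometric mean = ((1+r1)*(1+r2))^(1/2) - 1
Product: (1 + -0.1208) * (1 + 0.1061) = 0.8792 * 1.1061 = 0.972483
Square root: 0.972483^0.5 = 0.986146
Geometric mean = 0.986146 - 1 = -0.013854
As percentage: -1.39%

-1.39%


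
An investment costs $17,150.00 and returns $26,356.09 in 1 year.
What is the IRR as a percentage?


Formula: IRR = C1/C0 - 1
Substituting: IRR = $26,356.09 / $17,150.00 - 1
Ratio: 1.536798 - 1 = 0.536798
IRR = 53.6798%

53.6798%


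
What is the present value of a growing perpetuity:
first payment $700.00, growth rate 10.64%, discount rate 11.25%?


Formula: PV = C / (r - g)
Spread: r - g = 0.1125 - 0.1064 = 0.0061
Substituting: PV = $700.00 / 0.0061
PV = $114,754.10

$114,754.10


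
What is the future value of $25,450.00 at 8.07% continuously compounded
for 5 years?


Formula: FV = P * e^(r*t)
Exponent: r*t = 0.0807 * 5 = 0.4035
e^(0.4035) = 1.497055
FV = $25,450.00 * 1.497055 = $38,100.06

$38,100.06


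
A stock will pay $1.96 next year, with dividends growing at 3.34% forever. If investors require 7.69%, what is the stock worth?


Formula: P = D1 / (r - g)
Spread: r - g = 0.0769 - 0.0334 = 0.0435
Substituting: P = $1.96 / 0.0435
P = $45.06

$45.06


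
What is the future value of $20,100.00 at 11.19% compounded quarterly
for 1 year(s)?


Formula: FV = P * (1 + r/m)^(m*t)
Period rate: r/m = 0.1119 / 4 = 0.027975
Total periods: m*t = 4 * 1 = 4
Growth factor: (1 + 0.027975)^4 = 1.116684
FV = $20,100.00 * 1.116684 = $22,445.34

$22,445.34


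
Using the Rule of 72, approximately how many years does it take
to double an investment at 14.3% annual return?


Formula: Years ≈ 72 / r
Substituting: Years ≈ 72 / 14.3
Years ≈ 5.0

5.0 years


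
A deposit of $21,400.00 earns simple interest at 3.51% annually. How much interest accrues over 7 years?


Formula: I = P * r * t
Substituting: I = $21,400.00 * 0.0351 * 7
Step: I = $21,400.00 * 0.2457
I = $5,257.98

$5,257.98


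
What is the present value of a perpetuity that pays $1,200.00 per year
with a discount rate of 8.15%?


Formula: PV = C / r
Substituting: PV = $1,200.00 / 0.0815
PV = $14,723.93

$14,723.93


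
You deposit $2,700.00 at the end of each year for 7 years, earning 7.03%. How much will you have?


Formula: FV = PMT * ((1+r)^n - 1) / r
Growth factor: (1 + 0.0703)^7 = 1.608936
Numerator: 1.608936 - 1 = 0.608936
FV = $2,700.00 * 0.608936 / 0.0703 = $23,387.29

$23,387.29


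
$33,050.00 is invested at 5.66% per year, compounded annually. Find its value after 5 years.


Formula: FV = P * (1 + r)^n
Substituting: FV = $33,050.00 * (1 + 0.0566)^5
Growth factor: (1.0566)^5 = 1.316901
FV = $33,050.00 * 1.316901 = $43,523.57

$43,523.57


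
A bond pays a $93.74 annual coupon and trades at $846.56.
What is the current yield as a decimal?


Formula: Current yield = annual coupon / price
Substituting: CY = $93.74 / $846.56
CY = 0.11073

0.11073


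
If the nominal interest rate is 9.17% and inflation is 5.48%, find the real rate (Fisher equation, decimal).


Formula: (1 + r_real) = (1 + r_nom) / (1 + inflation)
Substituting: (1 + r_real) = 1.0917 / 1.0548
(1 + r_real) = 1.034983
r_real = 1.034983 - 1 = 0.034983

0.034983


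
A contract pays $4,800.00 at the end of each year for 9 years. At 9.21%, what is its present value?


Formula: PV = PMT * (1 - (1+r)^(-n)) / r
Discount factor: (1 + 0.0921)^(-9) = 0.452521
Bracket: 1 - 0.452521 = 0.547479
PV = $4,800.00 * 0.547479 / 0.0921 = $28,533.13

$28,533.13


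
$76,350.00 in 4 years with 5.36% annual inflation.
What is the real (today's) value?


Formula: Real value = nominal / (1 + inflation)^years
Price level: (1 + 0.0536)^4 = 1.232262
Real value = $76,350.00 / 1.232262 = $61,959.23

$61,959.23


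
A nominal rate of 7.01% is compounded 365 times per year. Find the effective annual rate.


Formula: EAR = (1 + r/m)^m - 1
Period rate: r/m = 0.0701 / 365 = 0.000192
Compounding: (1 + 0.000192)^365 = 1.072608
EAR = 1.072608 - 1 = 0.072608

0.072608


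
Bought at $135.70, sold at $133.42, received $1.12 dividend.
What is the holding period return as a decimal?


Formula: HPR = (P1 - P0 + D) / P0
Gain: $133.42 - $135.70 + $1.12 = -$1.16
HPR = -$1.16 / $135.70 = -0.0085

-0.0085


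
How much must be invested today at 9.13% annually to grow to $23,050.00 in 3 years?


Formula: PV = FV / (1 + r)^n
Substituting: PV = $23,050.00 / (1 + 0.0913)^3
Discount factor: (1.0913)^3 = 1.299668
PV = $23,050.00 / 1.299668 = $17,735.30

$17,735.30


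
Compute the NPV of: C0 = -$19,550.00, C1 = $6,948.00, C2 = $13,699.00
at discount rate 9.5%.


Formula: NPV = C0 + C1/(1+r) + C2/(1+r)^2
Discount C1: $6,948.00 / (1 + 0.095) = $6,345.21
Discount C2: $13,699.00 / (1 + 0.095)^2 = $11,425.12
NPV = -$19,550.00 + $6,345.21 + $11,425.12 = -$1,779.68

-$1,779.68


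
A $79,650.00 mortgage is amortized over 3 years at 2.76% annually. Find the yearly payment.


Formula: PMT = PV * r / (1 - (1+r)^(-n))
Denominator: 1 - (1 + 0.0276)^(-3) = 0.078431
Numerator: $79,650.00 * 0.0276 = 2198.34
PMT = 2198.34 / 0.078431 = $28,028.86

$28,028.86


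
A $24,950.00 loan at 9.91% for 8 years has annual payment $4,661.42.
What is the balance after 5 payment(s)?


Formula: Balance = PV*(1+r)^k - PMT*((1+r)^k - 1)/r
Growth: (1 + 0.0991)^5 = 1.603932
Accumulated factor: ((1+r)^k - 1)/r = 6.094171
Balance = $24,950.00 * 1.603932 - $4,661.42 * 6.094171
Balance = $11,610.62

$11,610.62


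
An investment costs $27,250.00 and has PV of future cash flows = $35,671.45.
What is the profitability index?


Formula: PI = PV(cash flows) / initial investment
Substituting: PI = $35,671.45 / $27,250.00
PI = 1.309

1.309


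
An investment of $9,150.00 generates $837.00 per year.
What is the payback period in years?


Formula: Payback = investment / annual cash flow
Substituting: Payback = $9,150.00 / $837.00
Payback = 10.9319 years

10.9319 years


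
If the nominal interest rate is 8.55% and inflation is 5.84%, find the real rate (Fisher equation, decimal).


Formula: (1 + r_real) = (1 + r_nom) / (1 + inflation)
Substituting: (1 + r_real) = 1.0855 / 1.0584
(1 + r_real) = 1.025605
r_real = 1.025605 - 1 = 0.025605

0.025605


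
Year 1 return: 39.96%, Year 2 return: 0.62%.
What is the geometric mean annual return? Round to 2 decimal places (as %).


Formula: Geometric mean = ((1+r1)*(1+r2))^(1/2) - 1
Product: (1 + 0.3996) * (1 + 0.0062) = 1.3996 * 1.0062 = 1.408278
Square root: 1.408278^0.5 = 1.186709
Geometric mean = 1.186709 - 1 = 0.186709
As percentage: 18.67%

18.67%


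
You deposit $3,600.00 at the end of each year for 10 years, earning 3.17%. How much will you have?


Formula: FV = PMT * ((1+r)^n - 1) / r
Growth factor: (1 + 0.0317)^10 = 1.366263
Numerator: 1.366263 - 1 = 0.366263
FV = $3,600.00 * 0.366263 / 0.0317 = $41,594.54

$41,594.54


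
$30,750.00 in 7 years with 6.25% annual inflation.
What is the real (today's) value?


Formula: Real value = nominal / (1 + inflation)^years
Price level: (1 + 0.0625)^7 = 1.528631
Real value = $30,750.00 / 1.528631 = $20,116.04

$20,116.04


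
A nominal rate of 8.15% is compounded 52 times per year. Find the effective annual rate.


Formula: EAR = (1 + r/m)^m - 1
Period rate: r/m = 0.0815 / 52 = 0.001567
Compounding: (1 + 0.001567)^52 = 1.084844
EAR = 1.084844 - 1 = 0.084844

0.084844


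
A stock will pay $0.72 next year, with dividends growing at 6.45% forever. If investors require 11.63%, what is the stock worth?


Formula: P = D1 / (r - g)
Spread: r - g = 0.1163 - 0.0645 = 0.0518
Substituting: P = $0.72 / 0.0518
P = $13.90

$13.90


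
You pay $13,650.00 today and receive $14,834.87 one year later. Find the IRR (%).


Formula: IRR = C1/C0 - 1
Substituting: IRR = $14,834.87 / $13,650.00 - 1
Ratio: 1.086804 - 1 = 0.086804
IRR = 8.6804%

8.6804%


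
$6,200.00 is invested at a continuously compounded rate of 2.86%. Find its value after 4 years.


Formula: FV = P * e^(r*t)
Exponent: r*t = 0.0286 * 4 = 0.1144
e^(0.1144) = 1.121201
FV = $6,200.00 * 1.121201 = $6,951.44

$6,951.44


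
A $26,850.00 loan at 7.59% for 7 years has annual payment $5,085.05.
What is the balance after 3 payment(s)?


Formula: Balance = PV*(1+r)^k - PMT*((1+r)^k - 1)/r
Growth: (1 + 0.0759)^3 = 1.24542
Accumulated factor: ((1+r)^k - 1)/r = 3.233461
Balance = $26,850.00 * 1.24542 - $5,085.05 * 3.233461
Balance = $16,997.21

$16,997.21


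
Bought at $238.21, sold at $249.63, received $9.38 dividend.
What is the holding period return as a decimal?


Formula: HPR = (P1 - P0 + D) / P0
Gain: $249.63 - $238.21 + $9.38 = $20.80
HPR = $20.80 / $238.21 = 0.0873

0.0873


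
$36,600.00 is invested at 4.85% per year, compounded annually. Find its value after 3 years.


Formula: FV = P * (1 + r)^n
Substituting: FV = $36,600.00 * (1 + 0.0485)^3
Growth factor: (1.0485)^3 = 1.152671
FV = $36,600.00 * 1.152671 = $42,187.75

$42,187.75


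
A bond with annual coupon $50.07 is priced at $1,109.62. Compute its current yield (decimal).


Formula: Current yield = annual coupon / price
Substituting: CY = $50.07 / $1,109.62
CY = 0.045124

0.045124


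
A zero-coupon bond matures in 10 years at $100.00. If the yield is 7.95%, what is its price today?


Formula: Price = FV / (1 + r)^n
Substituting: Price = $100.00 / (1 + 0.0795)^10
Discount factor: (1.0795)^10 = 2.148951
Price = $100.00 / 2.148951 = $46.53

$46.53


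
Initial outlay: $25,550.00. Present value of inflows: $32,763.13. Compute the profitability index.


Formula: PI = PV(cash flows) / initial investment
Substituting: PI = $32,763.13 / $25,550.00
PI = 1.2823

1.2823


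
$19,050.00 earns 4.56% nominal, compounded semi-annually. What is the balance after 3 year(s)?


Formula: FV = P * (1 + r/m)^(m*t)
Period rate: r/m = 0.0456 / 2 = 0.0228
Total periods: m*t = 2 * 3 = 6
Growth factor: (1 + 0.0228)^6 = 1.144839
FV = $19,050.00 * 1.144839 = $21,809.18

$21,809.18


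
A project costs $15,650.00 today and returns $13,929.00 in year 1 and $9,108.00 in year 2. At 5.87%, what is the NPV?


Formula: NPV = C0 + C1/(1+r) + C2/(1+r)^2
Discount C1: $13,929.00 / (1 + 0.0587) = $13,156.70
Discount C2: $9,108.00 / (1 + 0.0587)^2 = $8,126.01
NPV = -$15,650.00 + $13,156.70 + $8,126.01 = $5,632.71

$5,632.71


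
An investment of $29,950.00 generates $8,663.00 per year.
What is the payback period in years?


Formula: Payback = investment / annual cash flow
Substituting: Payback = $29,950.00 / $8,663.00
Payback = 3.4572 years

3.4572 years


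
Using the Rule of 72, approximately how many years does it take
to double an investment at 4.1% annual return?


Formula: Years ≈ 72 / r
Substituting: Years ≈ 72 / 4.1
Years ≈ 17.6

17.6 years


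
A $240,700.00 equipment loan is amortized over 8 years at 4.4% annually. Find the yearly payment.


Formula: PMT = PV * r / (1 - (1+r)^(-n))
Denominator: 1 - (1 + 0.044)^(-8) = 0.291408
Numerator: $240,700.00 * 0.044 = 10590.8
PMT = 10590.8 / 0.291408 = $36,343.50

$36,343.50


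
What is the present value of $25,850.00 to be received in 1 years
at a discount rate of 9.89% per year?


Formula: PV = FV / (1 + r)^n
Substituting: PV = $25,850.00 / (1 + 0.0989)^1
Discount factor: (1.0989)^1 = 1.0989
PV = $25,850.00 / 1.0989 = $23,523.52

$23,523.52


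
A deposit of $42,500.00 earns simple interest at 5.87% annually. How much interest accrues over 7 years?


Formula: I = P * r * t
Substituting: I = $42,500.00 * 0.0587 * 7
Step: I = $42,500.00 * 0.4109
I = $17,463.25

$17,463.25


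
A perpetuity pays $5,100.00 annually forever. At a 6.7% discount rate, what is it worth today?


Formula: PV = C / r
Substituting: PV = $5,100.00 / 0.067
PV = $76,119.40

$76,119.40


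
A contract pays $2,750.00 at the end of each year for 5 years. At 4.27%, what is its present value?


Formula: PV = PMT * (1 - (1+r)^(-n)) / r
Discount factor: (1 + 0.0427)^(-5) = 0.81134
Bracket: 1 - 0.81134 = 0.18866
PV = $2,750.00 * 0.18866 / 0.0427 = $12,150.20

$12,150.20


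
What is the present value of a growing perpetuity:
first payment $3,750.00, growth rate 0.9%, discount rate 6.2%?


Formula: PV = C / (r - g)
Spread: r - g = 0.062 - 0.009 = 0.053
Substituting: PV = $3,750.00 / 0.053
PV = $70,754.72

$70,754.72


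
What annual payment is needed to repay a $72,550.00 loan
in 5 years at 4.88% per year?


Formula: PMT = PV * r / (1 - (1+r)^(-n))
Denominator: 1 - (1 + 0.0488)^(-5) = 0.211981
Numerator: $72,550.00 * 0.0488 = 3540.44
PMT = 3540.44 / 0.211981 = $16,701.67

$16,701.67


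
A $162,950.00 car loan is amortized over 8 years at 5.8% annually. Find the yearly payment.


Formula: PMT = PV * r / (1 - (1+r)^(-n))
Denominator: 1 - (1 + 0.058)^(-8) = 0.363036
Numerator: $162,950.00 * 0.058 = 9451.1
PMT = 9451.1 / 0.363036 = $26,033.48

$26,033.48


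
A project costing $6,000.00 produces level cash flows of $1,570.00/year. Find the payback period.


Formula: Payback = investment / annual cash flow
Substituting: Payback = $6,000.00 / $1,570.00
Payback = 3.8217 years

3.8217 years


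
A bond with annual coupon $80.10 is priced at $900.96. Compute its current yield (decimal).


Formula: Current yield = annual coupon / price
Substituting: CY = $80.10 / $900.96
CY = 0.088905

0.088905


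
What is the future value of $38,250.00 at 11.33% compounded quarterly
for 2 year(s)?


Formula: FV = P * (1 + r/m)^(m*t)
Period rate: r/m = 0.1133 / 4 = 0.028325
Total periods: m*t = 4 * 2 = 8
Growth factor: (1 + 0.028325)^8 = 1.250383
FV = $38,250.00 * 1.250383 = $47,827.16

$47,827.16


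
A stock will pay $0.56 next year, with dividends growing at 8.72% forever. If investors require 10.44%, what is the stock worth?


Formula: P = D1 / (r - g)
Spread: r - g = 0.1044 - 0.0872 = 0.0172
Substituting: P = $0.56 / 0.0172
P = $32.56

$32.56


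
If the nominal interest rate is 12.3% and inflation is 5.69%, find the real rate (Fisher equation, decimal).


Formula: (1 + r_real) = (1 + r_nom) / (1 + inflation)
Substituting: (1 + r_real) = 1.123 / 1.0569
(1 + r_real) = 1.062541
r_real = 1.062541 - 1 = 0.062541

0.062541


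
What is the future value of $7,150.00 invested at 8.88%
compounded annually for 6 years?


Formula: FV = P * (1 + r)^n
Substituting: FV = $7,150.00 * (1 + 0.0888)^6
Growth factor: (1.0888)^6 = 1.666052
FV = $7,150.00 * 1.666052 = $11,912.28

$11,912.28


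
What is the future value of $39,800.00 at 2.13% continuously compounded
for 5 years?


Formula: FV = P * e^(r*t)
Exponent: r*t = 0.0213 * 5 = 0.1065
e^(0.1065) = 1.112378
FV = $39,800.00 * 1.112378 = $44,272.64

$44,272.64


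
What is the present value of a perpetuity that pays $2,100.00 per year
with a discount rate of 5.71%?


Formula: PV = C / r
Substituting: PV = $2,100.00 / 0.0571
PV = $36,777.58

$36,777.58


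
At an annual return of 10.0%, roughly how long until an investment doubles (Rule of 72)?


Formula: Years ≈ 72 / r
Substituting: Years ≈ 72 / 10.0
Years ≈ 7.2

7.2 years


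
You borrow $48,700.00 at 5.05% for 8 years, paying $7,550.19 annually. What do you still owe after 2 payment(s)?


Formula: Balance = PV*(1+r)^k - PMT*((1+r)^k - 1)/r
Growth: (1 + 0.0505)^2 = 1.10355
Accumulated factor: ((1+r)^k - 1)/r = 2.0505
Balance = $48,700.00 * 1.10355 - $7,550.19 * 2.0505
Balance = $38,261.23

$38,261.23


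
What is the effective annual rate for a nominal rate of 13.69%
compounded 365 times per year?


Formula: EAR = (1 + r/m)^m - 1
Period rate: r/m = 0.1369 / 365 = 0.000375
Compounding: (1 + 0.000375)^365 = 1.146684
EAR = 1.146684 - 1 = 0.146684

0.146684


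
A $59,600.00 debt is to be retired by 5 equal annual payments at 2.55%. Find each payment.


Formula: PMT = PV * r / (1 - (1+r)^(-n))
Denominator: 1 - (1 + 0.0255)^(-5) = 0.118298
Numerator: $59,600.00 * 0.0255 = 1519.8
PMT = 1519.8 / 0.118298 = $12,847.18

$12,847.18


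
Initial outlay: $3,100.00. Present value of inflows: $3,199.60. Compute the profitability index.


Formula: PI = PV(cash flows) / initial investment
Substituting: PI = $3,199.60 / $3,100.00
PI = 1.0321

1.0321


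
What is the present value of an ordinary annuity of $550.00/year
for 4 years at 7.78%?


Formula: PV = PMT * (1 - (1+r)^(-n)) / r
Discount factor: (1 + 0.0778)^(-4) = 0.74105
Bracket: 1 - 0.74105 = 0.25895
PV = $550.00 * 0.25895 / 0.0778 = $1,830.63

$1,830.63


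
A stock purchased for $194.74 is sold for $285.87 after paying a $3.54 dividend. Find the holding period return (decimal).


Formula: HPR = (P1 - P0 + D) / P0
Gain: $285.87 - $194.74 + $3.54 = $94.67
HPR = $94.67 / $194.74 = 0.4861

0.4861


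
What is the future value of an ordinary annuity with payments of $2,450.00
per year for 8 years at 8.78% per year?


Formula: FV = PMT * ((1+r)^n - 1) / r
Growth factor: (1 + 0.0878)^8 = 1.960616
Numerator: 1.960616 - 1 = 0.960616
FV = $2,450.00 * 0.960616 / 0.0878 = $26,805.33

$26,805.33


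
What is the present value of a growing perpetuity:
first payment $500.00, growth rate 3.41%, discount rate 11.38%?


Formula: PV = C / (r - g)
Spread: r - g = 0.1138 - 0.0341 = 0.0797
Substituting: PV = $500.00 / 0.0797
PV = $6,273.53

$6,273.53


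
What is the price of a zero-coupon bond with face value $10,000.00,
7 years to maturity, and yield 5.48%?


Formula: Price = FV / (1 + r)^n
Substituting: Price = $10,000.00 / (1 + 0.0548)^7
Discount factor: (1.0548)^7 = 1.45275
Price = $10,000.00 / 1.45275 = $6,883.50

$6,883.50


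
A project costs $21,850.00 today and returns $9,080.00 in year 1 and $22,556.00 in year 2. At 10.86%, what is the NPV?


Formula: NPV = C0 + C1/(1+r) + C2/(1+r)^2
Discount C1: $9,080.00 / (1 + 0.1086) = $8,190.51
Discount C2: $22,556.00 / (1 + 0.1086)^2 = $18,353.22
NPV = -$21,850.00 + $8,190.51 + $18,353.22 = $4,693.73

$4,693.73


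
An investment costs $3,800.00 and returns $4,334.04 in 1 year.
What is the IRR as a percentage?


Formula: IRR = C1/C0 - 1
Substituting: IRR = $4,334.04 / $3,800.00 - 1
Ratio: 1.140537 - 1 = 0.140537
IRR = 14.0537%

14.0537%


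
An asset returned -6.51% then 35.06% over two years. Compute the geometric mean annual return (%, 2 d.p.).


Formula: Geometric mean = ((1+r1)*(1+r2))^(1/2) - 1
Product: (1 + -0.0651) * (1 + 0.3506) = 0.9349 * 1.3506 = 1.262676
Square root: 1.262676^0.5 = 1.123689
Geometric mean = 1.123689 - 1 = 0.123689
As percentage: 12.37%

12.37%


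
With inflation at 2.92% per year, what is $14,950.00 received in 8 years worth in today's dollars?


Formula: Real value = nominal / (1 + inflation)^years
Price level: (1 + 0.0292)^8 = 1.25892
Real value = $14,950.00 / 1.25892 = $11,875.26

$11,875.26


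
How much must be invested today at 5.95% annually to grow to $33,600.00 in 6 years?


Formula: PV = FV / (1 + r)^n
Substituting: PV = $33,600.00 / (1 + 0.0595)^6
Discount factor: (1.0595)^6 = 1.414509
PV = $33,600.00 / 1.414509 = $23,753.82

$23,753.82


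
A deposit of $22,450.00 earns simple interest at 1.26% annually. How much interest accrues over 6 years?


Formula: I = P * r * t
Substituting: I = $22,450.00 * 0.0126 * 6
Step: I = $22,450.00 * 0.0756
I = $1,697.22

$1,697.22


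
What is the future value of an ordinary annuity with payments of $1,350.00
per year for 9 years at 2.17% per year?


Formula: FV = PMT * ((1+r)^n - 1) / r
Growth factor: (1 + 0.0217)^9 = 1.213139
Numerator: 1.213139 - 1 = 0.213139
FV = $1,350.00 * 0.213139 / 0.0217 = $13,259.80

$13,259.80


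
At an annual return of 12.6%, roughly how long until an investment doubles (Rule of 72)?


Formula: Years ≈ 72 / r
Substituting: Years ≈ 72 / 12.6
Years ≈ 5.7

5.7 years


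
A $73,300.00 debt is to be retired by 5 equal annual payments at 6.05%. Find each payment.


Formula: PMT = PV * r / (1 - (1+r)^(-n))
Denominator: 1 - (1 + 0.0605)^(-5) = 0.254502
Numerator: $73,300.00 * 0.0605 = 4434.65
PMT = 4434.65 / 0.254502 = $17,424.83

$17,424.83


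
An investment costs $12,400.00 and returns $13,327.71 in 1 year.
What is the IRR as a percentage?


Formula: IRR = C1/C0 - 1
Substituting: IRR = $13,327.71 / $12,400.00 - 1
Ratio: 1.074815 - 1 = 0.074815
IRR = 7.4815%

7.4815%


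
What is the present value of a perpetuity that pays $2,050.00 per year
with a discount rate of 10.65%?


Formula: PV = C / r
Substituting: PV = $2,050.00 / 0.1065
PV = $19,248.83

$19,248.83


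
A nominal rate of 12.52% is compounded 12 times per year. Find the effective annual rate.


Formula: EAR = (1 + r/m)^m - 1
Period rate: r/m = 0.1252 / 12 = 0.010433
Compounding: (1 + 0.010433)^12 = 1.13264
EAR = 1.13264 - 1 = 0.13264

0.13264


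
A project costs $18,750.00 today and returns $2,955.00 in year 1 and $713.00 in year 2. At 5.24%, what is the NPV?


Formula: NPV = C0 + C1/(1+r) + C2/(1+r)^2
Discount C1: $2,955.00 / (1 + 0.0524) = $2,807.87
Discount C2: $713.00 / (1 + 0.0524)^2 = $643.77
NPV = -$18,750.00 + $2,807.87 + $643.77 = -$15,298.37

-$15,298.37


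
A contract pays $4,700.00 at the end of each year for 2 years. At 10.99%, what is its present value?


Formula: PV = PMT * (1 - (1+r)^(-n)) / r
Discount factor: (1 + 0.1099)^(-2) = 0.811769
Bracket: 1 - 0.811769 = 0.188231
PV = $4,700.00 * 0.188231 / 0.1099 = $8,049.93

$8,049.93


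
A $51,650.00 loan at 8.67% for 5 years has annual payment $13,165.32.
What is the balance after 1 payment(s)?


Formula: Balance = PV*(1+r)^k - PMT*((1+r)^k - 1)/r
Growth: (1 + 0.0867)^1 = 1.0867
Accumulated factor: ((1+r)^k - 1)/r = 1.0
Balance = $51,650.00 * 1.0867 - $13,165.32 * 1.0
Balance = $42,962.74

$42,962.74


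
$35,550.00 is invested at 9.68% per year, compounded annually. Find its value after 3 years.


Formula: FV = P * (1 + r)^n
Substituting: FV = $35,550.00 * (1 + 0.0968)^3
Growth factor: (1.0968)^3 = 1.319418
FV = $35,550.00 * 1.319418 = $46,905.30

$46,905.30


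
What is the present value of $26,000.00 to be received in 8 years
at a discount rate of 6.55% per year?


Formula: PV = FV / (1 + r)^n
Substituting: PV = $26,000.00 / (1 + 0.0655)^8
Discount factor: (1.0655)^8 = 1.661222
PV = $26,000.00 / 1.661222 = $15,651.13

$15,651.13


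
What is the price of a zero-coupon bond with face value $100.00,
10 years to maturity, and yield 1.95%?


Formula: Price = FV / (1 + r)^n
Substituting: Price = $100.00 / (1 + 0.0195)^10
Discount factor: (1.0195)^10 = 1.213032
Price = $100.00 / 1.213032 = $82.44

$82.44


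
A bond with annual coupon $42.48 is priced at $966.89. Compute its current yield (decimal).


Formula: Current yield = annual coupon / price
Substituting: CY = $42.48 / $966.89
CY = 0.043935

0.043935


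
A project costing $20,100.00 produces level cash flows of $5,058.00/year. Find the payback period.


Formula: Payback = investment / annual cash flow
Substituting: Payback = $20,100.00 / $5,058.00
Payback = 3.9739 years

3.9739 years


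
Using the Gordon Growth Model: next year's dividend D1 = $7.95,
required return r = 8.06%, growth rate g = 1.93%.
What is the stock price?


Formula: P = D1 / (r - g)
Spread: r - g = 0.0806 - 0.0193 = 0.0613
Substituting: P = $7.95 / 0.0613
P = $129.69

$129.69


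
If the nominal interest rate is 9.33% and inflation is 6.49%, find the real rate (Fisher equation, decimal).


Formula: (1 + r_real) = (1 + r_nom) / (1 + inflation)
Substituting: (1 + r_real) = 1.0933 / 1.0649
(1 + r_real) = 1.026669
r_real = 1.026669 - 1 = 0.026669

0.026669


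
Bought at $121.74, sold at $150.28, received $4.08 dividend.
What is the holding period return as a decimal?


Formula: HPR = (P1 - P0 + D) / P0
Gain: $150.28 - $121.74 + $4.08 = $32.62
HPR = $32.62 / $121.74 = 0.2679

0.2679


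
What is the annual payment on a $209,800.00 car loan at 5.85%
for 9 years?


Formula: PMT = PV * r / (1 - (1+r)^(-n))
Denominator: 1 - (1 + 0.0585)^(-9) = 0.40051
Numerator: $209,800.00 * 0.0585 = 12273.3
PMT = 12273.3 / 0.40051 = $30,644.21

$30,644.21


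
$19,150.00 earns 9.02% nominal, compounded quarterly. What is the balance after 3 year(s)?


Formula: FV = P * (1 + r/m)^(m*t)
Period rate: r/m = 0.0902 / 4 = 0.02255
Total periods: m*t = 4 * 3 = 12
Growth factor: (1 + 0.02255)^12 = 1.306817
FV = $19,150.00 * 1.306817 = $25,025.54

$25,025.54


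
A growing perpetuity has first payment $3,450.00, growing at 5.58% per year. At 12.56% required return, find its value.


Formula: PV = C / (r - g)
Spread: r - g = 0.1256 - 0.0558 = 0.0698
Substituting: PV = $3,450.00 / 0.0698
PV = $49,426.93

$49,426.93


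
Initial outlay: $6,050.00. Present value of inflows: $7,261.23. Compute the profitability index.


Formula: PI = PV(cash flows) / initial investment
Substituting: PI = $7,261.23 / $6,050.00
PI = 1.2002

1.2002


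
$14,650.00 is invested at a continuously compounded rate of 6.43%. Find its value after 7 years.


Formula: FV = P * e^(r*t)
Exponent: r*t = 0.0643 * 7 = 0.4501
e^(0.4501) = 1.568469
FV = $14,650.00 * 1.568469 = $22,978.07

$22,978.07


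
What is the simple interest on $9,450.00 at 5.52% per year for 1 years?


Formula: I = P * r * t
Substituting: I = $9,450.00 * 0.0552 * 1
Step: I = $9,450.00 * 0.0552
I = $521.64

$521.64


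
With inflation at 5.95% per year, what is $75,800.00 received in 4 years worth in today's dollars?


Formula: Real value = nominal / (1 + inflation)^years
Price level: (1 + 0.0595)^4 = 1.260097
Real value = $75,800.00 / 1.260097 = $60,154.12

$60,154.12


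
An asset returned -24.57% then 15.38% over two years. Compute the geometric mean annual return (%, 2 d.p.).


Formula: Geometric mean = ((1+r1)*(1+r2))^(1/2) - 1
Product: (1 + -0.2457) * (1 + 0.1538) = 0.7543 * 1.1538 = 0.870311
Square root: 0.870311^0.5 = 0.932905
Geometric mean = 0.932905 - 1 = -0.067095
As percentage: -6.71%

-6.71%


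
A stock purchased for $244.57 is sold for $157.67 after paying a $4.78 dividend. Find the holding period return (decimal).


Formula: HPR = (P1 - P0 + D) / P0
Gain: $157.67 - $244.57 + $4.78 = -$82.12
HPR = -$82.12 / $244.57 = -0.3358

-0.3358


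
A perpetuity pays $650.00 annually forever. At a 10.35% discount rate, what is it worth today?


Formula: PV = C / r
Substituting: PV = $650.00 / 0.1035
PV = $6,280.19

$6,280.19


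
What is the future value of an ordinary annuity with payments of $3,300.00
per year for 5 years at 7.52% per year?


Formula: FV = PMT * ((1+r)^n - 1) / r
Growth factor: (1 + 0.0752)^5 = 1.436965
Numerator: 1.436965 - 1 = 0.436965
FV = $3,300.00 * 0.436965 / 0.0752 = $19,175.34

$19,175.34


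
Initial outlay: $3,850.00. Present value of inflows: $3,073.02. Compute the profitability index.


Formula: PI = PV(cash flows) / initial investment
Substituting: PI = $3,073.02 / $3,850.00
PI = 0.7982

0.7982


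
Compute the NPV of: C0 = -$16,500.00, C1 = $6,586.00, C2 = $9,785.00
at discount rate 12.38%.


Formula: NPV = C0 + C1/(1+r) + C2/(1+r)^2
Discount C1: $6,586.00 / (1 + 0.1238) = $5,860.47
Discount C2: $9,785.00 / (1 + 0.1238)^2 = $7,747.88
NPV = -$16,500.00 + $5,860.47 + $7,747.88 = -$2,891.65

-$2,891.65


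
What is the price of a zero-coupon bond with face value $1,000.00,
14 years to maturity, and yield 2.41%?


Formula: Price = FV / (1 + r)^n
Substituting: Price = $1,000.00 / (1 + 0.0241)^14
Discount factor: (1.0241)^14 = 1.395703
Price = $1,000.00 / 1.395703 = $716.48

$716.48


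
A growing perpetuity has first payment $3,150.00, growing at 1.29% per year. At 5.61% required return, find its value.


Formula: PV = C / (r - g)
Spread: r - g = 0.0561 - 0.0129 = 0.0432
Substituting: PV = $3,150.00 / 0.0432
PV = $72,916.67

$72,916.67


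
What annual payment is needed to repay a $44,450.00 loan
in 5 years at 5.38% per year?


Formula: PMT = PV * r / (1 - (1+r)^(-n))
Denominator: 1 - (1 + 0.0538)^(-5) = 0.230499
Numerator: $44,450.00 * 0.0538 = 2391.41
PMT = 2391.41 / 0.230499 = $10,374.91

$10,374.91


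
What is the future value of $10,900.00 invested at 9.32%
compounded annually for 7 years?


Formula: FV = P * (1 + r)^n
Substituting: FV = $10,900.00 * (1 + 0.0932)^7
Growth factor: (1.0932)^7 = 1.865939
FV = $10,900.00 * 1.865939 = $20,338.73

$20,338.73


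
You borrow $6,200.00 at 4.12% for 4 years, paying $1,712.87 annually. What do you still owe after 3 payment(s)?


Formula: Balance = PV*(1+r)^k - PMT*((1+r)^k - 1)/r
Growth: (1 + 0.0412)^3 = 1.128762
Accumulated factor: ((1+r)^k - 1)/r = 3.125297
Balance = $6,200.00 * 1.128762 - $1,712.87 * 3.125297
Balance = $1,645.10

$1,645.10


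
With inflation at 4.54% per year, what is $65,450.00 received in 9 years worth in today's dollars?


Formula: Real value = nominal / (1 + inflation)^years
Price level: (1 + 0.0454)^9 = 1.491223
Real value = $65,450.00 / 1.491223 = $43,890.16

$43,890.16


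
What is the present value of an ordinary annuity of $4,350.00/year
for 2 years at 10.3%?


Formula: PV = PMT * (1 - (1+r)^(-n)) / r
Discount factor: (1 + 0.103)^(-2) = 0.821957
Bracket: 1 - 0.821957 = 0.178043
PV = $4,350.00 * 0.178043 / 0.103 = $7,519.30

$7,519.30


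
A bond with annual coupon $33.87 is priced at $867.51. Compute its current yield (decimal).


Formula: Current yield = annual coupon / price
Substituting: CY = $33.87 / $867.51
CY = 0.039043

0.039043


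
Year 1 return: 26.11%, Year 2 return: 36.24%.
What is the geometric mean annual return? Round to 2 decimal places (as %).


Formula: Geometric mean = ((1+r1)*(1+r2))^(1/2) - 1
Product: (1 + 0.2611) * (1 + 0.3624) = 1.2611 * 1.3624 = 1.718123
Square root: 1.718123^0.5 = 1.310772
Geometric mean = 1.310772 - 1 = 0.310772
As percentage: 31.08%

31.08%


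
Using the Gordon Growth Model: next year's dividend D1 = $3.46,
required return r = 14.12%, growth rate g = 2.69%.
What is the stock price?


Formula: P = D1 / (r - g)
Spread: r - g = 0.1412 - 0.0269 = 0.1143
Substituting: P = $3.46 / 0.1143
P = $30.27

$30.27


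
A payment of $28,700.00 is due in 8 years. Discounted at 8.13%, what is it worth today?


Formula: PV = FV / (1 + r)^n
Substituting: PV = $28,700.00 / (1 + 0.0813)^8
Discount factor: (1.0813)^8 = 1.868829
PV = $28,700.00 / 1.868829 = $15,357.21

$15,357.21


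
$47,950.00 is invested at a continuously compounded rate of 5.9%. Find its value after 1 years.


Formula: FV = P * e^(r*t)
Exponent: r*t = 0.059 * 1 = 0.059
e^(0.059) = 1.060775
FV = $47,950.00 * 1.060775 = $50,864.17

$50,864.17


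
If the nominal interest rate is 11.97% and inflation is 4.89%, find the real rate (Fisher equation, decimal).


Formula: (1 + r_real) = (1 + r_nom) / (1 + inflation)
Substituting: (1 + r_real) = 1.1197 / 1.0489
(1 + r_real) = 1.067499
r_real = 1.067499 - 1 = 0.067499

0.067499


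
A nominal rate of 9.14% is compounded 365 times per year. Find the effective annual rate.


Formula: EAR = (1 + r/m)^m - 1
Period rate: r/m = 0.0914 / 365 = 0.00025
Compounding: (1 + 0.00025)^365 = 1.095695
EAR = 1.095695 - 1 = 0.095695

0.095695


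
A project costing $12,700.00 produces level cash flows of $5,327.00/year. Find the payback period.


Formula: Payback = investment / annual cash flow
Substituting: Payback = $12,700.00 / $5,327.00
Payback = 2.3841 years

2.3841 years


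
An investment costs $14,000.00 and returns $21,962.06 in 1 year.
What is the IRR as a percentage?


Formula: IRR = C1/C0 - 1
Substituting: IRR = $21,962.06 / $14,000.00 - 1
Ratio: 1.568719 - 1 = 0.568719
IRR = 56.8719%

56.8719%


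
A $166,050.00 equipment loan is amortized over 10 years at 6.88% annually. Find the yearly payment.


Formula: PMT = PV * r / (1 - (1+r)^(-n))
Denominator: 1 - (1 + 0.0688)^(-10) = 0.485914
Numerator: $166,050.00 * 0.0688 = 11424.24
PMT = 11424.24 / 0.485914 = $23,510.81

$23,510.81


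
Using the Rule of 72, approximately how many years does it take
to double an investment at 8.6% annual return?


Formula: Years ≈ 72 / r
Substituting: Years ≈ 72 / 8.6
Years ≈ 8.4

8.4 years


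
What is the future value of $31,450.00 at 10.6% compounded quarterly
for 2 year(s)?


Formula: FV = P * (1 + r/m)^(m*t)
Period rate: r/m = 0.106 / 4 = 0.0265
Total periods: m*t = 4 * 2 = 8
Growth factor: (1 + 0.0265)^8 = 1.23274
FV = $31,450.00 * 1.23274 = $38,769.69

$38,769.69


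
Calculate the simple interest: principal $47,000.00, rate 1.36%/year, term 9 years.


Formula: I = P * r * t
Substituting: I = $47,000.00 * 0.0136 * 9
Step: I = $47,000.00 * 0.1224
I = $5,752.80

$5,752.80


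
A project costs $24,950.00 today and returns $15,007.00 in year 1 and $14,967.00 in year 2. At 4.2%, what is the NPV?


Formula: NPV = C0 + C1/(1+r) + C2/(1+r)^2
Discount C1: $15,007.00 / (1 + 0.042) = $14,402.11
Discount C2: $14,967.00 / (1 + 0.042)^2 = $13,784.76
NPV = -$24,950.00 + $14,402.11 + $13,784.76 = $3,236.87

$3,236.87


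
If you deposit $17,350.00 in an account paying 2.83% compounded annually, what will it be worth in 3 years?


Formula: FV = P * (1 + r)^n
Substituting: FV = $17,350.00 * (1 + 0.0283)^3
Growth factor: (1.0283)^3 = 1.087325
FV = $17,350.00 * 1.087325 = $18,865.09

$18,865.09


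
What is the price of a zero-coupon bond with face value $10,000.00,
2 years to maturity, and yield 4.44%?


Formula: Price = FV / (1 + r)^n
Substituting: Price = $10,000.00 / (1 + 0.0444)^2
Discount factor: (1.0444)^2 = 1.090771
Price = $10,000.00 / 1.090771 = $9,167.82

$9,167.82


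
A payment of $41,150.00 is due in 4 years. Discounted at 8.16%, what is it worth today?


Formula: PV = FV / (1 + r)^n
Substituting: PV = $41,150.00 / (1 + 0.0816)^4
Discount factor: (1.0816)^4 = 1.368569
PV = $41,150.00 / 1.368569 = $30,067.90

$30,067.90
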